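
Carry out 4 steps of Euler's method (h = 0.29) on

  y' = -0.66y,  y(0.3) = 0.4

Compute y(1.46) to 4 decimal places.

0.1710

Euler: y_{n+1} = y_n + h·f(x_n, y_n).
x=0.300000, y=0.400000: f=-0.264000 → y ← 0.400000 + 0.29·(-0.264000) = 0.323440
x=0.590000, y=0.323440: f=-0.213470 → y ← 0.323440 + 0.29·(-0.213470) = 0.261534
x=0.880000, y=0.261534: f=-0.172612 → y ← 0.261534 + 0.29·(-0.172612) = 0.211476
x=1.170000, y=0.211476: f=-0.139574 → y ← 0.211476 + 0.29·(-0.139574) = 0.171000
y(1.46) ≈ 0.1710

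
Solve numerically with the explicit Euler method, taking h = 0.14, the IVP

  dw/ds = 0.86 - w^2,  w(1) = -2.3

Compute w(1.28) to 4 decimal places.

-3.9937

Euler: w_{n+1} = w_n + h·f(s_n, w_n).
s=1.000000, w=-2.300000: f=-4.430000 → w ← -2.300000 + 0.14·(-4.430000) = -2.920200
s=1.140000, w=-2.920200: f=-7.667568 → w ← -2.920200 + 0.14·(-7.667568) = -3.993660
w(1.28) ≈ -3.9937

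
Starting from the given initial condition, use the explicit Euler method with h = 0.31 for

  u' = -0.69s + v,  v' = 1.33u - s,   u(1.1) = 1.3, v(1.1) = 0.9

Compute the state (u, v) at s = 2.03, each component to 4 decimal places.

Euler on (u,v): u_{n+1} = u_n + h·u', v_{n+1} = v_n + h·v'.
1.100000: (1.300000, 0.900000); f=(0.141000, 0.629000) → (1.343710, 1.094990)
1.410000: (1.343710, 1.094990); f=(0.122090, 0.377134) → (1.381558, 1.211902)
1.720000: (1.381558, 1.211902); f=(0.025102, 0.117472) → (1.389339, 1.248318)
(u(2.03), v(2.03)) ≈ (1.3893, 1.2483)

1.3893, 1.2483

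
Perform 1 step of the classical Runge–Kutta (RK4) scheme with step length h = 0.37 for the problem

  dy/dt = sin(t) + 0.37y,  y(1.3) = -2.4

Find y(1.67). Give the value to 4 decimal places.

RK4: k1 = f(t_n, y_n); k2 = f(t_n + h/2, y_n + (h/2)·k1); k3 = f(t_n + h/2, y_n + (h/2)·k2); k4 = f(t_n + h, y_n + h·k3); y_{n+1} = y_n + (h/6)·(k1 + 2k2 + 2k3 + k4).
t=1.300000, y=-2.400000:
  k1 = f(1.300000, -2.400000) = 0.075558
  k2 = f(1.485000, -2.386022) = 0.113494
  k3 = f(1.485000, -2.379004) = 0.116090
  k4 = f(1.670000, -2.357047) = 0.122976
  y ← -2.400000 + (0.37/6)·(k1 + 2k2 + 2k3 + k4) = -2.359442
y(1.67) ≈ -2.3594

-2.3594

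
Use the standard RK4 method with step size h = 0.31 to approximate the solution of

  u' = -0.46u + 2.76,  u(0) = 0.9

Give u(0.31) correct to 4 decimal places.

1.5778

RK4: k1 = f(x_n, u_n); k2 = f(x_n + h/2, u_n + (h/2)·k1); k3 = f(x_n + h/2, u_n + (h/2)·k2); k4 = f(x_n + h, u_n + h·k3); u_{n+1} = u_n + (h/6)·(k1 + 2k2 + 2k3 + k4).
x=0.000000, u=0.900000:
  k1 = f(0.000000, 0.900000) = 2.346000
  k2 = f(0.155000, 1.263630) = 2.178730
  k3 = f(0.155000, 1.237703) = 2.190657
  k4 = f(0.310000, 1.579104) = 2.033612
  u ← 0.900000 + (0.31/6)·(k1 + 2k2 + 2k3 + k4) = 1.577783
u(0.31) ≈ 1.5778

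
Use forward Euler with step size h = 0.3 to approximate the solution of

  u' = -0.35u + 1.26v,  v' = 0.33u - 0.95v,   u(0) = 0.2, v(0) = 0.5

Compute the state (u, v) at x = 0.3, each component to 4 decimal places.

Euler on (u,v): u_{n+1} = u_n + h·u', v_{n+1} = v_n + h·v'.
0.000000: (0.200000, 0.500000); f=(0.560000, -0.409000) → (0.368000, 0.377300)
(u(0.3), v(0.3)) ≈ (0.3680, 0.3773)

0.3680, 0.3773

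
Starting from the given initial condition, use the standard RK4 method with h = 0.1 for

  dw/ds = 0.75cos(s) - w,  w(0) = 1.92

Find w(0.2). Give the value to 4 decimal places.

1.7070

RK4: k1 = f(s_n, w_n); k2 = f(s_n + h/2, w_n + (h/2)·k1); k3 = f(s_n + h/2, w_n + (h/2)·k2); k4 = f(s_n + h, w_n + h·k3); w_{n+1} = w_n + (h/6)·(k1 + 2k2 + 2k3 + k4).
s=0.000000, w=1.920000:
  k1 = f(0.000000, 1.920000) = -1.170000
  k2 = f(0.050000, 1.861500) = -1.112437
  k3 = f(0.050000, 1.864378) = -1.115315
  k4 = f(0.100000, 1.808468) = -1.062215
  w ← 1.920000 + (0.1/6)·(k1 + 2k2 + 2k3 + k4) = 1.808538
s=0.100000, w=1.808538:
  k1 = f(0.100000, 1.808538) = -1.062285
  k2 = f(0.150000, 1.755424) = -1.013845
  k3 = f(0.150000, 1.757846) = -1.016267
  k4 = f(0.200000, 1.706911) = -0.971861
  w ← 1.808538 + (0.1/6)·(k1 + 2k2 + 2k3 + k4) = 1.706965
w(0.2) ≈ 1.7070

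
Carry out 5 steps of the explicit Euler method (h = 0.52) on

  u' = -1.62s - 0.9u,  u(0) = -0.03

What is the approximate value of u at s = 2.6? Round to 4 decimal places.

-2.7665

Euler: u_{n+1} = u_n + h·f(s_n, u_n).
s=0.000000, u=-0.030000: f=0.027000 → u ← -0.030000 + 0.52·0.027000 = -0.015960
s=0.520000, u=-0.015960: f=-0.828036 → u ← -0.015960 + 0.52·(-0.828036) = -0.446539
s=1.040000, u=-0.446539: f=-1.282915 → u ← -0.446539 + 0.52·(-1.282915) = -1.113655
s=1.560000, u=-1.113655: f=-1.524911 → u ← -1.113655 + 0.52·(-1.524911) = -1.906608
s=2.080000, u=-1.906608: f=-1.653653 → u ← -1.906608 + 0.52·(-1.653653) = -2.766508
u(2.6) ≈ -2.7665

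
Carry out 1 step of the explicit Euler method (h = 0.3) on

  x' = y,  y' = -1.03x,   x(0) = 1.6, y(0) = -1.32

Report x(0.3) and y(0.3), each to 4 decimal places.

Euler on (x,y): x_{n+1} = x_n + h·x', y_{n+1} = y_n + h·y'.
0.000000: (1.600000, -1.320000); f=(-1.320000, -1.648000) → (1.204000, -1.814400)
(x(0.3), y(0.3)) ≈ (1.2040, -1.8144)

1.2040, -1.8144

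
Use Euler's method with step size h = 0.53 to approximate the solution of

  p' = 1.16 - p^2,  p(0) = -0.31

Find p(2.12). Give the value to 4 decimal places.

1.0766

Euler: p_{n+1} = p_n + h·f(x_n, p_n).
x=0.000000, p=-0.310000: f=1.063900 → p ← -0.310000 + 0.53·1.063900 = 0.253867
x=0.530000, p=0.253867: f=1.095552 → p ← 0.253867 + 0.53·1.095552 = 0.834509
x=1.060000, p=0.834509: f=0.463594 → p ← 0.834509 + 0.53·0.463594 = 1.080214
x=1.590000, p=1.080214: f=-0.006863 → p ← 1.080214 + 0.53·(-0.006863) = 1.076577
p(2.12) ≈ 1.0766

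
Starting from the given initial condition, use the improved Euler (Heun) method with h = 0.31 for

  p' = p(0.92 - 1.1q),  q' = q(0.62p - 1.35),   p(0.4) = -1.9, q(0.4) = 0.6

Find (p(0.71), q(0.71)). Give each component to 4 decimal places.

-2.2239, 0.3121

Heun on (p,q): k1 = f(t_n, state_n); k2 = f(t_n + h, state_n + h·k1); state_{n+1} = state_n + (h/2)·(k1 + k2).
0.400000: (-1.900000, 0.600000)
  k1 = (-0.494000, -1.516800)
  predictor → (-2.053140, 0.129792)
  k2 = (-1.595760, -0.340438)
  → (-2.223913, 0.312128)
(p(0.71), q(0.71)) ≈ (-2.2239, 0.3121)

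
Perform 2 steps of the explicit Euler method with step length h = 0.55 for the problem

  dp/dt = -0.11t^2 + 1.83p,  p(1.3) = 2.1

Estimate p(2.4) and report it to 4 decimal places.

Euler: p_{n+1} = p_n + h·f(t_n, p_n).
t=1.300000, p=2.100000: f=3.657100 → p ← 2.100000 + 0.55·3.657100 = 4.111405
t=1.850000, p=4.111405: f=7.147396 → p ← 4.111405 + 0.55·7.147396 = 8.042473
p(2.4) ≈ 8.0425

8.0425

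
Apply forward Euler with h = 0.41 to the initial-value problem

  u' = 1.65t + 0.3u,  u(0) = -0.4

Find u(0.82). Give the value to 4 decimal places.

Euler: u_{n+1} = u_n + h·f(t_n, u_n).
t=0.000000, u=-0.400000: f=-0.120000 → u ← -0.400000 + 0.41·(-0.120000) = -0.449200
t=0.410000, u=-0.449200: f=0.541740 → u ← -0.449200 + 0.41·0.541740 = -0.227087
u(0.82) ≈ -0.2271

-0.2271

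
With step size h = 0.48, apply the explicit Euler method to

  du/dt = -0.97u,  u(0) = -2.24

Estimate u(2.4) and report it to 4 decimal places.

-0.0976

Euler: u_{n+1} = u_n + h·f(t_n, u_n).
t=0.000000, u=-2.240000: f=2.172800 → u ← -2.240000 + 0.48·2.172800 = -1.197056
t=0.480000, u=-1.197056: f=1.161144 → u ← -1.197056 + 0.48·1.161144 = -0.639707
t=0.960000, u=-0.639707: f=0.620516 → u ← -0.639707 + 0.48·0.620516 = -0.341859
t=1.440000, u=-0.341859: f=0.331603 → u ← -0.341859 + 0.48·0.331603 = -0.182690
t=1.920000, u=-0.182690: f=0.177209 → u ← -0.182690 + 0.48·0.177209 = -0.097629
u(2.4) ≈ -0.0976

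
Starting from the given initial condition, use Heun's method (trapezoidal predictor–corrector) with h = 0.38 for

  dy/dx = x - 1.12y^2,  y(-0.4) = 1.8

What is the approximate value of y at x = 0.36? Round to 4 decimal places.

Heun: k1 = f(x_n, y_n); k2 = f(x_n + h, y_n + h·k1); y_{n+1} = y_n + (h/2)·(k1 + k2).
x=-0.400000, y=1.800000:
  k1 = f(-0.400000, 1.800000) = -4.028800
  k2 = f(-0.020000, 0.269056) = -0.101078
  y ← 1.800000 + (0.38/2)·(-4.028800 + (-0.101078)) = 1.015323
x=-0.020000, y=1.015323:
  k1 = f(-0.020000, 1.015323) = -1.174587
  k2 = f(0.360000, 0.568980) = -0.002587
  y ← 1.015323 + (0.38/2)·(-1.174587 + (-0.002587)) = 0.791660
y(0.36) ≈ 0.7917

0.7917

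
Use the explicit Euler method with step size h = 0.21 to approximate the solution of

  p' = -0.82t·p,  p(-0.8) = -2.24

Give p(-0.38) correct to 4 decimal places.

Euler: p_{n+1} = p_n + h·f(t_n, p_n).
t=-0.800000, p=-2.240000: f=-1.469440 → p ← -2.240000 + 0.21·(-1.469440) = -2.548582
t=-0.590000, p=-2.548582: f=-1.233004 → p ← -2.548582 + 0.21·(-1.233004) = -2.807513
p(-0.38) ≈ -2.8075

-2.8075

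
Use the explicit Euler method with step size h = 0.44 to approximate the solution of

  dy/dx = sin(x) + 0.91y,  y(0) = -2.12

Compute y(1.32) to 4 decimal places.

Euler: y_{n+1} = y_n + h·f(x_n, y_n).
x=0.000000, y=-2.120000: f=-1.929200 → y ← -2.120000 + 0.44·(-1.929200) = -2.968848
x=0.440000, y=-2.968848: f=-2.275712 → y ← -2.968848 + 0.44·(-2.275712) = -3.970161
x=0.880000, y=-3.970161: f=-2.842108 → y ← -3.970161 + 0.44·(-2.842108) = -5.220689
y(1.32) ≈ -5.2207

-5.2207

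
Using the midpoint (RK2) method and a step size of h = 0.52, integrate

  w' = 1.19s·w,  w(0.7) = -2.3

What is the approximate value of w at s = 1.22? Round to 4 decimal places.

Midpoint: k1 = f(s_n, w_n); k2 = f(s_n + h/2, w_n + (h/2)·k1); w_{n+1} = w_n + h·k2.
s=0.700000, w=-2.300000:
  k1 = f(0.700000, -2.300000) = -1.915900
  k2 = f(0.960000, -2.798134) = -3.196588
  w ← -2.300000 + 0.52·(-3.196588) = -3.962226
w(1.22) ≈ -3.9622

-3.9622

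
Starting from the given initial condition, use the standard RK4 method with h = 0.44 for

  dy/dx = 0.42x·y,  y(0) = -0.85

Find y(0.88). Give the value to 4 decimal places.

RK4: k1 = f(x_n, y_n); k2 = f(x_n + h/2, y_n + (h/2)·k1); k3 = f(x_n + h/2, y_n + (h/2)·k2); k4 = f(x_n + h, y_n + h·k3); y_{n+1} = y_n + (h/6)·(k1 + 2k2 + 2k3 + k4).
x=0.000000, y=-0.850000:
  k1 = f(0.000000, -0.850000) = 0.000000
  k2 = f(0.220000, -0.850000) = -0.078540
  k3 = f(0.220000, -0.867279) = -0.080137
  k4 = f(0.440000, -0.885260) = -0.163596
  y ← -0.850000 + (0.44/6)·(k1 + 2k2 + 2k3 + k4) = -0.885270
x=0.440000, y=-0.885270:
  k1 = f(0.440000, -0.885270) = -0.163598
  k2 = f(0.660000, -0.921261) = -0.255374
  k3 = f(0.660000, -0.941452) = -0.260970
  k4 = f(0.880000, -1.000097) = -0.369636
  y ← -0.885270 + (0.44/6)·(k1 + 2k2 + 2k3 + k4) = -1.000104
y(0.88) ≈ -1.0001

-1.0001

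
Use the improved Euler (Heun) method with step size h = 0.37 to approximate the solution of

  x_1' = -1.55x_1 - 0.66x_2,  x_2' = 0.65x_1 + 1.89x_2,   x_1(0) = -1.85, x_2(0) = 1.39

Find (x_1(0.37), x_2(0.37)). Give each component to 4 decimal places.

Heun on (x_1,x_2): k1 = f(s_n, state_n); k2 = f(s_n + h, state_n + h·k1); state_{n+1} = state_n + (h/2)·(k1 + k2).
0.000000: (-1.850000, 1.390000)
  k1 = (1.950100, 1.424600)
  predictor → (-1.128463, 1.917102)
  k2 = (0.483830, 2.889822)
  → (-1.399723, 2.188168)
(x_1(0.37), x_2(0.37)) ≈ (-1.3997, 2.1882)

-1.3997, 2.1882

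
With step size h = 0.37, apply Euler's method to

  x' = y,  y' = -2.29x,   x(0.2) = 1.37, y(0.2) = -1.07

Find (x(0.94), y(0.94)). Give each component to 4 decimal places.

0.1487, -3.0562

Euler on (x,y): x_{n+1} = x_n + h·x', y_{n+1} = y_n + h·y'.
0.200000: (1.370000, -1.070000); f=(-1.070000, -3.137300) → (0.974100, -2.230801)
0.570000: (0.974100, -2.230801); f=(-2.230801, -2.230689) → (0.148704, -3.056156)
(x(0.94), y(0.94)) ≈ (0.1487, -3.0562)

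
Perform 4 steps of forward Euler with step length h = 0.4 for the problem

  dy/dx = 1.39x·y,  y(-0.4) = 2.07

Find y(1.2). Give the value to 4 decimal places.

Euler: y_{n+1} = y_n + h·f(x_n, y_n).
x=-0.400000, y=2.070000: f=-1.150920 → y ← 2.070000 + 0.4·(-1.150920) = 1.609632
x=0.000000, y=1.609632: f=0.000000 → y ← 1.609632 + 0.4·0.000000 = 1.609632
x=0.400000, y=1.609632: f=0.894955 → y ← 1.609632 + 0.4·0.894955 = 1.967614
x=0.800000, y=1.967614: f=2.187987 → y ← 1.967614 + 0.4·2.187987 = 2.842809
y(1.2) ≈ 2.8428

2.8428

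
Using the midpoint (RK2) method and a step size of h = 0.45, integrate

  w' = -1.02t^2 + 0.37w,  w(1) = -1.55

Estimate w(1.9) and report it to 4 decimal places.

Midpoint: k1 = f(t_n, w_n); k2 = f(t_n + h/2, w_n + (h/2)·k1); w_{n+1} = w_n + h·k2.
t=1.000000, w=-1.550000:
  k1 = f(1.000000, -1.550000) = -1.593500
  k2 = f(1.225000, -1.908537) = -2.236796
  w ← -1.550000 + 0.45·(-2.236796) = -2.556558
t=1.450000, w=-2.556558:
  k1 = f(1.450000, -2.556558) = -3.090477
  k2 = f(1.675000, -3.251916) = -4.064946
  w ← -2.556558 + 0.45·(-4.064946) = -4.385784
w(1.9) ≈ -4.3858

-4.3858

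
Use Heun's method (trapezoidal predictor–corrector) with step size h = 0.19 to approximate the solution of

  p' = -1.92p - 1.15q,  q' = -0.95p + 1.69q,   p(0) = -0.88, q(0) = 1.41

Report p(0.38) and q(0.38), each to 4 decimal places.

Heun on (p,q): k1 = f(t_n, state_n); k2 = f(t_n + h, state_n + h·k1); state_{n+1} = state_n + (h/2)·(k1 + k2).
0.000000: (-0.880000, 1.410000)
  k1 = (0.068100, 3.218900)
  predictor → (-0.867061, 2.021591)
  k2 = (-0.660073, 4.240197)
  → (-0.936237, 2.118614)
0.190000: (-0.936237, 2.118614)
  k1 = (-0.638831, 4.469884)
  predictor → (-1.057615, 2.967892)
  k2 = (-1.382455, 6.020472)
  → (-1.128259, 3.115198)
(p(0.38), q(0.38)) ≈ (-1.1283, 3.1152)

-1.1283, 3.1152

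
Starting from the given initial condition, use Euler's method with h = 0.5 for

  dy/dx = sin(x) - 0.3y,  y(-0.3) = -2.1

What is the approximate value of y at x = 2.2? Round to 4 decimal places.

Euler: y_{n+1} = y_n + h·f(x_n, y_n).
x=-0.300000, y=-2.100000: f=0.334480 → y ← -2.100000 + 0.5·0.334480 = -1.932760
x=0.200000, y=-1.932760: f=0.778497 → y ← -1.932760 + 0.5·0.778497 = -1.543511
x=0.700000, y=-1.543511: f=1.107271 → y ← -1.543511 + 0.5·1.107271 = -0.989876
x=1.200000, y=-0.989876: f=1.229002 → y ← -0.989876 + 0.5·1.229002 = -0.375375
x=1.700000, y=-0.375375: f=1.104277 → y ← -0.375375 + 0.5·1.104277 = 0.176764
y(2.2) ≈ 0.1768

0.1768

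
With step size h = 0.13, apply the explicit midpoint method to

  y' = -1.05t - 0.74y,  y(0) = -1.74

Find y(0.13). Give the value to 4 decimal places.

Midpoint: k1 = f(t_n, y_n); k2 = f(t_n + h/2, y_n + (h/2)·k1); y_{n+1} = y_n + h·k2.
t=0.000000, y=-1.740000:
  k1 = f(0.000000, -1.740000) = 1.287600
  k2 = f(0.065000, -1.656306) = 1.157416
  y ← -1.740000 + 0.13·1.157416 = -1.589536
y(0.13) ≈ -1.5895

-1.5895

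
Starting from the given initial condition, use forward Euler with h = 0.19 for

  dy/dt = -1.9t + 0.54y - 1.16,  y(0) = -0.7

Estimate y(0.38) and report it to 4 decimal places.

Euler: y_{n+1} = y_n + h·f(t_n, y_n).
t=0.000000, y=-0.700000: f=-1.538000 → y ← -0.700000 + 0.19·(-1.538000) = -0.992220
t=0.190000, y=-0.992220: f=-2.056799 → y ← -0.992220 + 0.19·(-2.056799) = -1.383012
y(0.38) ≈ -1.3830

-1.3830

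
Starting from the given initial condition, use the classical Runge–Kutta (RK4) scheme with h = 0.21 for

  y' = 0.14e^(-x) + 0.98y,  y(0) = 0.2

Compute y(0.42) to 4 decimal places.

0.3621

RK4: k1 = f(x_n, y_n); k2 = f(x_n + h/2, y_n + (h/2)·k1); k3 = f(x_n + h/2, y_n + (h/2)·k2); k4 = f(x_n + h, y_n + h·k3); y_{n+1} = y_n + (h/6)·(k1 + 2k2 + 2k3 + k4).
x=0.000000, y=0.200000:
  k1 = f(0.000000, 0.200000) = 0.336000
  k2 = f(0.105000, 0.235280) = 0.356620
  k3 = f(0.105000, 0.237445) = 0.358742
  k4 = f(0.210000, 0.275336) = 0.383311
  y ← 0.200000 + (0.21/6)·(k1 + 2k2 + 2k3 + k4) = 0.275251
x=0.210000, y=0.275251:
  k1 = f(0.210000, 0.275251) = 0.383228
  k2 = f(0.315000, 0.315490) = 0.411351
  k3 = f(0.315000, 0.318443) = 0.414245
  k4 = f(0.420000, 0.362243) = 0.446984
  y ← 0.275251 + (0.21/6)·(k1 + 2k2 + 2k3 + k4) = 0.362100
y(0.42) ≈ 0.3621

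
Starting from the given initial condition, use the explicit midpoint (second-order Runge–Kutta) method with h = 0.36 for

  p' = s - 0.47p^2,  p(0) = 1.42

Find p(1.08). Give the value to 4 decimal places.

1.2688

Midpoint: k1 = f(s_n, p_n); k2 = f(s_n + h/2, p_n + (h/2)·k1); p_{n+1} = p_n + h·k2.
s=0.000000, p=1.420000:
  k1 = f(0.000000, 1.420000) = -0.947708
  k2 = f(0.180000, 1.249413) = -0.553685
  p ← 1.420000 + 0.36·(-0.553685) = 1.220673
s=0.360000, p=1.220673:
  k1 = f(0.360000, 1.220673) = -0.340321
  k2 = f(0.540000, 1.159416) = -0.091795
  p ← 1.220673 + 0.36·(-0.091795) = 1.187627
s=0.720000, p=1.187627:
  k1 = f(0.720000, 1.187627) = 0.057085
  k2 = f(0.900000, 1.197902) = 0.225564
  p ← 1.187627 + 0.36·0.225564 = 1.268830
p(1.08) ≈ 1.2688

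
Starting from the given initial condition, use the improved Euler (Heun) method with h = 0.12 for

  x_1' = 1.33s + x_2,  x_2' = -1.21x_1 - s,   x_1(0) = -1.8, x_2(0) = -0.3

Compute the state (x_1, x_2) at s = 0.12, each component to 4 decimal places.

-1.8107, -0.0432

Heun on (x_1,x_2): k1 = f(s_n, state_n); k2 = f(s_n + h, state_n + h·k1); state_{n+1} = state_n + (h/2)·(k1 + k2).
0.000000: (-1.800000, -0.300000)
  k1 = (-0.300000, 2.178000)
  predictor → (-1.836000, -0.038640)
  k2 = (0.120960, 2.101560)
  → (-1.810742, -0.043226)
(x_1(0.12), x_2(0.12)) ≈ (-1.8107, -0.0432)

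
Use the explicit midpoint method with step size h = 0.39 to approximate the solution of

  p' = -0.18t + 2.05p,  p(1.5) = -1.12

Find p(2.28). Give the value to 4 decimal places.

-5.5702

Midpoint: k1 = f(t_n, p_n); k2 = f(t_n + h/2, p_n + (h/2)·k1); p_{n+1} = p_n + h·k2.
t=1.500000, p=-1.120000:
  k1 = f(1.500000, -1.120000) = -2.566000
  k2 = f(1.695000, -1.620370) = -3.626858
  p ← -1.120000 + 0.39·(-3.626858) = -2.534475
t=1.890000, p=-2.534475:
  k1 = f(1.890000, -2.534475) = -5.535873
  k2 = f(2.085000, -3.613970) = -7.783939
  p ← -2.534475 + 0.39·(-7.783939) = -5.570211
p(2.28) ≈ -5.5702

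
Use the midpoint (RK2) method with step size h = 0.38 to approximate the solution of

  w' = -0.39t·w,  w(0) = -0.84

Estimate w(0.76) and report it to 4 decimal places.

Midpoint: k1 = f(t_n, w_n); k2 = f(t_n + h/2, w_n + (h/2)·k1); w_{n+1} = w_n + h·k2.
t=0.000000, w=-0.840000:
  k1 = f(0.000000, -0.840000) = 0.000000
  k2 = f(0.190000, -0.840000) = 0.062244
  w ← -0.840000 + 0.38·0.062244 = -0.816347
t=0.380000, w=-0.816347:
  k1 = f(0.380000, -0.816347) = 0.120983
  k2 = f(0.570000, -0.793361) = 0.176364
  w ← -0.816347 + 0.38·0.176364 = -0.749329
w(0.76) ≈ -0.7493

-0.7493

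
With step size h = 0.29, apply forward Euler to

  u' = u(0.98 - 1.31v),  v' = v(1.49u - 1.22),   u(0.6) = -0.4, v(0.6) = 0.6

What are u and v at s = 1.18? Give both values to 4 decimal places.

Euler on (u,v): u_{n+1} = u_n + h·u', v_{n+1} = v_n + h·v'.
0.600000: (-0.400000, 0.600000); f=(-0.077600, -1.089600) → (-0.422504, 0.284016)
0.890000: (-0.422504, 0.284016); f=(-0.256857, -0.525296) → (-0.496992, 0.131680)
(u(1.18), v(1.18)) ≈ (-0.4970, 0.1317)

-0.4970, 0.1317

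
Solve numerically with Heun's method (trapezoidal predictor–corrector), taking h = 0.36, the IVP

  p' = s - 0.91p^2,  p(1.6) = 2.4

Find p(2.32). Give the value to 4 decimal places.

1.7489

Heun: k1 = f(s_n, p_n); k2 = f(s_n + h, p_n + h·k1); p_{n+1} = p_n + (h/2)·(k1 + k2).
s=1.600000, p=2.400000:
  k1 = f(1.600000, 2.400000) = -3.641600
  k2 = f(1.960000, 1.089024) = 0.880764
  p ← 2.400000 + (0.36/2)·(-3.641600 + 0.880764) = 1.903050
s=1.960000, p=1.903050:
  k1 = f(1.960000, 1.903050) = -1.335654
  k2 = f(2.320000, 1.422214) = 0.479349
  p ← 1.903050 + (0.36/2)·(-1.335654 + 0.479349) = 1.748915
p(2.32) ≈ 1.7489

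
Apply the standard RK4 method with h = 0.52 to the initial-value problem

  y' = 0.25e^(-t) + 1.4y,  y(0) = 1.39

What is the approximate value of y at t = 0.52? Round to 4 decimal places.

3.0296

RK4: k1 = f(t_n, y_n); k2 = f(t_n + h/2, y_n + (h/2)·k1); k3 = f(t_n + h/2, y_n + (h/2)·k2); k4 = f(t_n + h, y_n + h·k3); y_{n+1} = y_n + (h/6)·(k1 + 2k2 + 2k3 + k4).
t=0.000000, y=1.390000:
  k1 = f(0.000000, 1.390000) = 2.196000
  k2 = f(0.260000, 1.960960) = 2.938107
  k3 = f(0.260000, 2.153908) = 3.208234
  k4 = f(0.520000, 3.058282) = 4.430224
  y ← 1.390000 + (0.52/6)·(k1 + 2k2 + 2k3 + k4) = 3.029638
y(0.52) ≈ 3.0296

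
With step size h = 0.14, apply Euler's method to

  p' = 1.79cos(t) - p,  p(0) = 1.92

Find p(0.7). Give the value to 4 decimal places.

1.7854

Euler: p_{n+1} = p_n + h·f(t_n, p_n).
t=0.000000, p=1.920000: f=-0.130000 → p ← 1.920000 + 0.14·(-0.130000) = 1.901800
t=0.140000, p=1.901800: f=-0.129313 → p ← 1.901800 + 0.14·(-0.129313) = 1.883696
t=0.280000, p=1.883696: f=-0.163407 → p ← 1.883696 + 0.14·(-0.163407) = 1.860819
t=0.420000, p=1.860819: f=-0.226390 → p ← 1.860819 + 0.14·(-0.226390) = 1.829125
t=0.560000, p=1.829125: f=-0.312538 → p ← 1.829125 + 0.14·(-0.312538) = 1.785369
p(0.7) ≈ 1.7854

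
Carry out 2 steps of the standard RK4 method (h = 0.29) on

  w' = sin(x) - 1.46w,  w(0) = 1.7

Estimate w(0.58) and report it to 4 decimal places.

0.8545

RK4: k1 = f(x_n, w_n); k2 = f(x_n + h/2, w_n + (h/2)·k1); k3 = f(x_n + h/2, w_n + (h/2)·k2); k4 = f(x_n + h, w_n + h·k3); w_{n+1} = w_n + (h/6)·(k1 + 2k2 + 2k3 + k4).
x=0.000000, w=1.700000:
  k1 = f(0.000000, 1.700000) = -2.482000
  k2 = f(0.145000, 1.340110) = -1.812068
  k3 = f(0.145000, 1.437250) = -1.953893
  k4 = f(0.290000, 1.133371) = -1.368770
  w ← 1.700000 + (0.29/6)·(k1 + 2k2 + 2k3 + k4) = 1.149837
x=0.290000, w=1.149837:
  k1 = f(0.290000, 1.149837) = -1.392809
  k2 = f(0.435000, 0.947879) = -0.962493
  k3 = f(0.435000, 1.010275) = -1.053591
  k4 = f(0.580000, 0.844295) = -0.684647
  w ← 1.149837 + (0.29/6)·(k1 + 2k2 + 2k3 + k4) = 0.854538
w(0.58) ≈ 0.8545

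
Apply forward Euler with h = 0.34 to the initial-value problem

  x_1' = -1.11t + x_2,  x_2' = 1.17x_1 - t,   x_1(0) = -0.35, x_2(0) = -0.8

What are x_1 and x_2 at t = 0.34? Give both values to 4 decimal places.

-0.6220, -0.9392

Euler on (x_1,x_2): x_1_{n+1} = x_1_n + h·x_1', x_2_{n+1} = x_2_n + h·x_2'.
0.000000: (-0.350000, -0.800000); f=(-0.800000, -0.409500) → (-0.622000, -0.939230)
(x_1(0.34), x_2(0.34)) ≈ (-0.6220, -0.9392)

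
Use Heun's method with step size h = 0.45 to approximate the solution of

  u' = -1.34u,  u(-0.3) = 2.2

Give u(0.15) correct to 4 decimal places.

Heun: k1 = f(t_n, u_n); k2 = f(t_n + h, u_n + h·k1); u_{n+1} = u_n + (h/2)·(k1 + k2).
t=-0.300000, u=2.200000:
  k1 = f(-0.300000, 2.200000) = -2.948000
  k2 = f(0.150000, 0.873400) = -1.170356
  u ← 2.200000 + (0.45/2)·(-2.948000 + (-1.170356)) = 1.273370
u(0.15) ≈ 1.2734

1.2734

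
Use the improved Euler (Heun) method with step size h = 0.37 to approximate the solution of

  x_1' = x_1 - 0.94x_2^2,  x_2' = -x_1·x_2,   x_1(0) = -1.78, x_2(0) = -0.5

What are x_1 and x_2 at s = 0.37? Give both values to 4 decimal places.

Heun on (x_1,x_2): k1 = f(s_n, state_n); k2 = f(s_n + h, state_n + h·k1); state_{n+1} = state_n + (h/2)·(k1 + k2).
0.000000: (-1.780000, -0.500000)
  k1 = (-2.015000, -0.890000)
  predictor → (-2.525550, -0.829300)
  k2 = (-3.172024, -2.094439)
  → (-2.739599, -1.052121)
(x_1(0.37), x_2(0.37)) ≈ (-2.7396, -1.0521)

-2.7396, -1.0521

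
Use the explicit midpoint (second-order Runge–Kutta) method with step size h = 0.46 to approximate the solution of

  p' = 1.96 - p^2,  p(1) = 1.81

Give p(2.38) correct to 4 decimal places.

Midpoint: k1 = f(s_n, p_n); k2 = f(s_n + h/2, p_n + (h/2)·k1); p_{n+1} = p_n + h·k2.
s=1.000000, p=1.810000:
  k1 = f(1.000000, 1.810000) = -1.316100
  k2 = f(1.230000, 1.507297) = -0.311944
  p ← 1.810000 + 0.46·(-0.311944) = 1.666506
s=1.460000, p=1.666506:
  k1 = f(1.460000, 1.666506) = -0.817241
  k2 = f(1.690000, 1.478540) = -0.226081
  p ← 1.666506 + 0.46·(-0.226081) = 1.562508
s=1.920000, p=1.562508:
  k1 = f(1.920000, 1.562508) = -0.481432
  k2 = f(2.150000, 1.451779) = -0.147662
  p ← 1.562508 + 0.46·(-0.147662) = 1.494584
p(2.38) ≈ 1.4946

1.4946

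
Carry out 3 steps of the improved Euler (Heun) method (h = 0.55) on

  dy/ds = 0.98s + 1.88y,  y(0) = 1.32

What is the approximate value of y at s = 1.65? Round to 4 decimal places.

Heun: k1 = f(s_n, y_n); k2 = f(s_n + h, y_n + h·k1); y_{n+1} = y_n + (h/2)·(k1 + k2).
s=0.000000, y=1.320000:
  k1 = f(0.000000, 1.320000) = 2.481600
  k2 = f(0.550000, 2.684880) = 5.586574
  y ← 1.320000 + (0.55/2)·(2.481600 + 5.586574) = 3.538748
s=0.550000, y=3.538748:
  k1 = f(0.550000, 3.538748) = 7.191846
  k2 = f(1.100000, 7.494263) = 15.167215
  y ← 3.538748 + (0.55/2)·(7.191846 + 15.167215) = 9.687490
s=1.100000, y=9.687490:
  k1 = f(1.100000, 9.687490) = 19.290481
  k2 = f(1.650000, 20.297254) = 39.775838
  y ← 9.687490 + (0.55/2)·(19.290481 + 39.775838) = 25.930727
y(1.65) ≈ 25.9307

25.9307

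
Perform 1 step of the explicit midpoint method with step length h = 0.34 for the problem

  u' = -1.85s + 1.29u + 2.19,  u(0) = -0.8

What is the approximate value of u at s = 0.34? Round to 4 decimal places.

Midpoint: k1 = f(s_n, u_n); k2 = f(s_n + h/2, u_n + (h/2)·k1); u_{n+1} = u_n + h·k2.
s=0.000000, u=-0.800000:
  k1 = f(0.000000, -0.800000) = 1.158000
  k2 = f(0.170000, -0.603140) = 1.097449
  u ← -0.800000 + 0.34·1.097449 = -0.426867
u(0.34) ≈ -0.4269

-0.4269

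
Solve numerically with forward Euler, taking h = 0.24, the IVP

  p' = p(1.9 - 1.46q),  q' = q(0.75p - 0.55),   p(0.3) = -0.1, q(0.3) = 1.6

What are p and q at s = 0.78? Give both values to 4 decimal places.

Euler on (p,q): p_{n+1} = p_n + h·p', q_{n+1} = q_n + h·q'.
0.300000: (-0.100000, 1.600000); f=(0.043600, -1.000000) → (-0.089536, 1.360000)
0.540000: (-0.089536, 1.360000); f=(0.007664, -0.839327) → (-0.087697, 1.158562)
(p(0.78), q(0.78)) ≈ (-0.0877, 1.1586)

-0.0877, 1.1586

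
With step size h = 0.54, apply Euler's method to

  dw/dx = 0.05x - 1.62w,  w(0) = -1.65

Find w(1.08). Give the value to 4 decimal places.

Euler: w_{n+1} = w_n + h·f(x_n, w_n).
x=0.000000, w=-1.650000: f=2.673000 → w ← -1.650000 + 0.54·2.673000 = -0.206580
x=0.540000, w=-0.206580: f=0.361660 → w ← -0.206580 + 0.54·0.361660 = -0.011284
w(1.08) ≈ -0.0113

-0.0113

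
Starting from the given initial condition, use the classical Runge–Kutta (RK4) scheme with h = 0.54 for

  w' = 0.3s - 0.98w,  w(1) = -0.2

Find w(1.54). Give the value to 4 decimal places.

0.0449

RK4: k1 = f(s_n, w_n); k2 = f(s_n + h/2, w_n + (h/2)·k1); k3 = f(s_n + h/2, w_n + (h/2)·k2); k4 = f(s_n + h, w_n + h·k3); w_{n+1} = w_n + (h/6)·(k1 + 2k2 + 2k3 + k4).
s=1.000000, w=-0.200000:
  k1 = f(1.000000, -0.200000) = 0.496000
  k2 = f(1.270000, -0.066080) = 0.445758
  k3 = f(1.270000, -0.079645) = 0.459052
  k4 = f(1.540000, 0.047888) = 0.415070
  w ← -0.200000 + (0.54/6)·(k1 + 2k2 + 2k3 + k4) = 0.044862
w(1.54) ≈ 0.0449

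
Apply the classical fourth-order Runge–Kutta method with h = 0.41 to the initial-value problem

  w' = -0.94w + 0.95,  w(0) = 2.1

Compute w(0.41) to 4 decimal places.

RK4: k1 = f(x_n, w_n); k2 = f(x_n + h/2, w_n + (h/2)·k1); k3 = f(x_n + h/2, w_n + (h/2)·k2); k4 = f(x_n + h, w_n + h·k3); w_{n+1} = w_n + (h/6)·(k1 + 2k2 + 2k3 + k4).
x=0.000000, w=2.100000:
  k1 = f(0.000000, 2.100000) = -1.024000
  k2 = f(0.205000, 1.890080) = -0.826675
  k3 = f(0.205000, 1.930532) = -0.864700
  k4 = f(0.410000, 1.745473) = -0.690745
  w ← 2.100000 + (0.41/6)·(k1 + 2k2 + 2k3 + k4) = 1.751671
w(0.41) ≈ 1.7517

1.7517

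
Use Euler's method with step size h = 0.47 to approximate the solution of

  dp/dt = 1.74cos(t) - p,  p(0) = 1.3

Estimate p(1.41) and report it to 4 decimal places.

1.2920

Euler: p_{n+1} = p_n + h·f(t_n, p_n).
t=0.000000, p=1.300000: f=0.440000 → p ← 1.300000 + 0.47·0.440000 = 1.506800
t=0.470000, p=1.506800: f=0.044529 → p ← 1.506800 + 0.47·0.044529 = 1.527729
t=0.940000, p=1.527729: f=-0.501497 → p ← 1.527729 + 0.47·(-0.501497) = 1.292025
p(1.41) ≈ 1.2920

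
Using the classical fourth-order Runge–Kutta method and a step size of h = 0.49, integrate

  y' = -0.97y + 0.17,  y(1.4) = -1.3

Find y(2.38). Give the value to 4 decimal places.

-0.3953

RK4: k1 = f(x_n, y_n); k2 = f(x_n + h/2, y_n + (h/2)·k1); k3 = f(x_n + h/2, y_n + (h/2)·k2); k4 = f(x_n + h, y_n + h·k3); y_{n+1} = y_n + (h/6)·(k1 + 2k2 + 2k3 + k4).
x=1.400000, y=-1.300000:
  k1 = f(1.400000, -1.300000) = 1.431000
  k2 = f(1.645000, -0.949405) = 1.090923
  k3 = f(1.645000, -1.032724) = 1.171742
  k4 = f(1.890000, -0.725846) = 0.874071
  y ← -1.300000 + (0.49/6)·(k1 + 2k2 + 2k3 + k4) = -0.742184
x=1.890000, y=-0.742184:
  k1 = f(1.890000, -0.742184) = 0.889918
  k2 = f(2.135000, -0.524154) = 0.678429
  k3 = f(2.135000, -0.575969) = 0.728690
  k4 = f(2.380000, -0.385126) = 0.543572
  y ← -0.742184 + (0.49/6)·(k1 + 2k2 + 2k3 + k4) = -0.395286
y(2.38) ≈ -0.3953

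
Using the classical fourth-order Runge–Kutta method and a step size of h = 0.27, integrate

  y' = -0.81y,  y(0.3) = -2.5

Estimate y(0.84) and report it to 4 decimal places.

-1.6143

RK4: k1 = f(s_n, y_n); k2 = f(s_n + h/2, y_n + (h/2)·k1); k3 = f(s_n + h/2, y_n + (h/2)·k2); k4 = f(s_n + h, y_n + h·k3); y_{n+1} = y_n + (h/6)·(k1 + 2k2 + 2k3 + k4).
s=0.300000, y=-2.500000:
  k1 = f(0.300000, -2.500000) = 2.025000
  k2 = f(0.435000, -2.226625) = 1.803566
  k3 = f(0.435000, -2.256519) = 1.827780
  k4 = f(0.570000, -2.006499) = 1.625265
  y ← -2.500000 + (0.27/6)·(k1 + 2k2 + 2k3 + k4) = -2.008917
s=0.570000, y=-2.008917:
  k1 = f(0.570000, -2.008917) = 1.627223
  k2 = f(0.705000, -1.789242) = 1.449286
  k3 = f(0.705000, -1.813263) = 1.468743
  k4 = f(0.840000, -1.612356) = 1.306009
  y ← -2.008917 + (0.27/6)·(k1 + 2k2 + 2k3 + k4) = -1.614299
y(0.84) ≈ -1.6143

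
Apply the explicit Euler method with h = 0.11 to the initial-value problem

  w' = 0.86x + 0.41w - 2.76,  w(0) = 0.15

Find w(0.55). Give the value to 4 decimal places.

Euler: w_{n+1} = w_n + h·f(x_n, w_n).
x=0.000000, w=0.150000: f=-2.698500 → w ← 0.150000 + 0.11·(-2.698500) = -0.146835
x=0.110000, w=-0.146835: f=-2.725602 → w ← -0.146835 + 0.11·(-2.725602) = -0.446651
x=0.220000, w=-0.446651: f=-2.753927 → w ← -0.446651 + 0.11·(-2.753927) = -0.749583
x=0.330000, w=-0.749583: f=-2.783529 → w ← -0.749583 + 0.11·(-2.783529) = -1.055771
x=0.440000, w=-1.055771: f=-2.814466 → w ← -1.055771 + 0.11·(-2.814466) = -1.365363
w(0.55) ≈ -1.3654

-1.3654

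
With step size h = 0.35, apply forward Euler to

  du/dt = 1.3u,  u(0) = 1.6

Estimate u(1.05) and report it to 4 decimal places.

4.9284

Euler: u_{n+1} = u_n + h·f(t_n, u_n).
t=0.000000, u=1.600000: f=2.080000 → u ← 1.600000 + 0.35·2.080000 = 2.328000
t=0.350000, u=2.328000: f=3.026400 → u ← 2.328000 + 0.35·3.026400 = 3.387240
t=0.700000, u=3.387240: f=4.403412 → u ← 3.387240 + 0.35·4.403412 = 4.928434
u(1.05) ≈ 4.9284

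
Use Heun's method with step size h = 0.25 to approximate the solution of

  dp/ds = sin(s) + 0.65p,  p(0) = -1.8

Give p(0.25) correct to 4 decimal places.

Heun: k1 = f(s_n, p_n); k2 = f(s_n + h, p_n + h·k1); p_{n+1} = p_n + (h/2)·(k1 + k2).
s=0.000000, p=-1.800000:
  k1 = f(0.000000, -1.800000) = -1.170000
  k2 = f(0.250000, -2.092500) = -1.112721
  p ← -1.800000 + (0.25/2)·(-1.170000 + (-1.112721)) = -2.085340
p(0.25) ≈ -2.0853

-2.0853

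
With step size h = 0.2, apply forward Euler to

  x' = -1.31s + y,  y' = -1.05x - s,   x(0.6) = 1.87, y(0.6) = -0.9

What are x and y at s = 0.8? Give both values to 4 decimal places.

1.5328, -1.4127

Euler on (x,y): x_{n+1} = x_n + h·x', y_{n+1} = y_n + h·y'.
0.600000: (1.870000, -0.900000); f=(-1.686000, -2.563500) → (1.532800, -1.412700)
(x(0.8), y(0.8)) ≈ (1.5328, -1.4127)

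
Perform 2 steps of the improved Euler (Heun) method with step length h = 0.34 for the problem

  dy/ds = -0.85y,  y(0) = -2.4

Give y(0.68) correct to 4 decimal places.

Heun: k1 = f(s_n, y_n); k2 = f(s_n + h, y_n + h·k1); y_{n+1} = y_n + (h/2)·(k1 + k2).
s=0.000000, y=-2.400000:
  k1 = f(0.000000, -2.400000) = 2.040000
  k2 = f(0.340000, -1.706400) = 1.450440
  y ← -2.400000 + (0.34/2)·(2.040000 + 1.450440) = -1.806625
s=0.340000, y=-1.806625:
  k1 = f(0.340000, -1.806625) = 1.535631
  k2 = f(0.680000, -1.284511) = 1.091834
  y ← -1.806625 + (0.34/2)·(1.535631 + 1.091834) = -1.359956
y(0.68) ≈ -1.3600

-1.3600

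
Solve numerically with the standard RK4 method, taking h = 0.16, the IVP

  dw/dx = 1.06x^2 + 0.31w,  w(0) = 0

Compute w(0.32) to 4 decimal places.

RK4: k1 = f(x_n, w_n); k2 = f(x_n + h/2, w_n + (h/2)·k1); k3 = f(x_n + h/2, w_n + (h/2)·k2); k4 = f(x_n + h, w_n + h·k3); w_{n+1} = w_n + (h/6)·(k1 + 2k2 + 2k3 + k4).
x=0.000000, w=0.000000:
  k1 = f(0.000000, 0.000000) = 0.000000
  k2 = f(0.080000, 0.000000) = 0.006784
  k3 = f(0.080000, 0.000543) = 0.006952
  k4 = f(0.160000, 0.001112) = 0.027481
  w ← 0.000000 + (0.16/6)·(k1 + 2k2 + 2k3 + k4) = 0.001465
x=0.160000, w=0.001465:
  k1 = f(0.160000, 0.001465) = 0.027590
  k2 = f(0.240000, 0.003673) = 0.062195
  k3 = f(0.240000, 0.006441) = 0.063053
  k4 = f(0.320000, 0.011554) = 0.112126
  w ← 0.001465 + (0.16/6)·(k1 + 2k2 + 2k3 + k4) = 0.011871
w(0.32) ≈ 0.0119

0.0119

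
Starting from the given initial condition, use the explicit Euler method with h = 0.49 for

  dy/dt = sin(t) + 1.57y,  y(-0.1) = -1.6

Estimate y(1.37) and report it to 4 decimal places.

Euler: y_{n+1} = y_n + h·f(t_n, y_n).
t=-0.100000, y=-1.600000: f=-2.611833 → y ← -1.600000 + 0.49·(-2.611833) = -2.879798
t=0.390000, y=-2.879798: f=-4.141095 → y ← -2.879798 + 0.49·(-4.141095) = -4.908935
t=0.880000, y=-4.908935: f=-6.936289 → y ← -4.908935 + 0.49·(-6.936289) = -8.307717
y(1.37) ≈ -8.3077

-8.3077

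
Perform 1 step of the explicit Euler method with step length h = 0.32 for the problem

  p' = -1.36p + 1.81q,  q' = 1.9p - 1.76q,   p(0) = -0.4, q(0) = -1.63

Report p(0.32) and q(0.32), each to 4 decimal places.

Euler on (p,q): p_{n+1} = p_n + h·p', q_{n+1} = q_n + h·q'.
0.000000: (-0.400000, -1.630000); f=(-2.406300, 2.108800) → (-1.170016, -0.955184)
(p(0.32), q(0.32)) ≈ (-1.1700, -0.9552)

-1.1700, -0.9552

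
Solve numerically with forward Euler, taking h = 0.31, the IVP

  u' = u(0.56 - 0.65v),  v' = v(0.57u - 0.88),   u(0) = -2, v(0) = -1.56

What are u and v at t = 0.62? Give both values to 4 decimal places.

-3.8422, -0.1174

Euler on (u,v): u_{n+1} = u_n + h·u', v_{n+1} = v_n + h·v'.
0.000000: (-2.000000, -1.560000); f=(-3.148000, 3.151200) → (-2.975880, -0.583128)
0.310000: (-2.975880, -0.583128); f=(-2.794450, 1.502284) → (-3.842160, -0.117420)
(u(0.62), v(0.62)) ≈ (-3.8422, -0.1174)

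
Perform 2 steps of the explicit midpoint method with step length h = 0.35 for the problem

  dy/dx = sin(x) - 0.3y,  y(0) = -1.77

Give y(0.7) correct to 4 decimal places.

-1.2113

Midpoint: k1 = f(x_n, y_n); k2 = f(x_n + h/2, y_n + (h/2)·k1); y_{n+1} = y_n + h·k2.
x=0.000000, y=-1.770000:
  k1 = f(0.000000, -1.770000) = 0.531000
  k2 = f(0.175000, -1.677075) = 0.677231
  y ← -1.770000 + 0.35·0.677231 = -1.532969
x=0.350000, y=-1.532969:
  k1 = f(0.350000, -1.532969) = 0.802789
  k2 = f(0.525000, -1.392481) = 0.918957
  y ← -1.532969 + 0.35·0.918957 = -1.211334
y(0.7) ≈ -1.2113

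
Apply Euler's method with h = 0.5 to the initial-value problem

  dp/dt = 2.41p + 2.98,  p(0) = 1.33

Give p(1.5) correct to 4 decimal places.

Euler: p_{n+1} = p_n + h·f(t_n, p_n).
t=0.000000, p=1.330000: f=6.185300 → p ← 1.330000 + 0.5·6.185300 = 4.422650
t=0.500000, p=4.422650: f=13.638587 → p ← 4.422650 + 0.5·13.638587 = 11.241943
t=1.000000, p=11.241943: f=30.073083 → p ← 11.241943 + 0.5·30.073083 = 26.278485
p(1.5) ≈ 26.2785

26.2785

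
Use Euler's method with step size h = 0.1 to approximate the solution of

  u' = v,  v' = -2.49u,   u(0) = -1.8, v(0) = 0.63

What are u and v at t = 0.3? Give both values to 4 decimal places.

Euler on (u,v): u_{n+1} = u_n + h·u', v_{n+1} = v_n + h·v'.
0.000000: (-1.800000, 0.630000); f=(0.630000, 4.482000) → (-1.737000, 1.078200)
0.100000: (-1.737000, 1.078200); f=(1.078200, 4.325130) → (-1.629180, 1.510713)
0.200000: (-1.629180, 1.510713); f=(1.510713, 4.056658) → (-1.478109, 1.916379)
(u(0.3), v(0.3)) ≈ (-1.4781, 1.9164)

-1.4781, 1.9164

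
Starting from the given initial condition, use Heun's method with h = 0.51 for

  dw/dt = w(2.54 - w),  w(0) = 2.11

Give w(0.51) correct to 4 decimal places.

Heun: k1 = f(t_n, w_n); k2 = f(t_n + h, w_n + h·k1); w_{n+1} = w_n + (h/2)·(k1 + k2).
t=0.000000, w=2.110000:
  k1 = f(0.000000, 2.110000) = 0.907300
  k2 = f(0.510000, 2.572723) = -0.084187
  w ← 2.110000 + (0.51/2)·(0.907300 + (-0.084187)) = 2.319894
w(0.51) ≈ 2.3199

2.3199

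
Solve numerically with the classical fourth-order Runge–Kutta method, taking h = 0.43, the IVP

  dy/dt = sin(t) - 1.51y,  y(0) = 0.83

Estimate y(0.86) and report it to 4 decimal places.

0.4607

RK4: k1 = f(t_n, y_n); k2 = f(t_n + h/2, y_n + (h/2)·k1); k3 = f(t_n + h/2, y_n + (h/2)·k2); k4 = f(t_n + h, y_n + h·k3); y_{n+1} = y_n + (h/6)·(k1 + 2k2 + 2k3 + k4).
t=0.000000, y=0.830000:
  k1 = f(0.000000, 0.830000) = -1.253300
  k2 = f(0.215000, 0.560540) = -0.633069
  k3 = f(0.215000, 0.693890) = -0.834427
  k4 = f(0.430000, 0.471196) = -0.294636
  y ← 0.830000 + (0.43/6)·(k1 + 2k2 + 2k3 + k4) = 0.508724
t=0.430000, y=0.508724:
  k1 = f(0.430000, 0.508724) = -0.351302
  k2 = f(0.645000, 0.433194) = -0.052924
  k3 = f(0.645000, 0.497345) = -0.149792
  k4 = f(0.860000, 0.444313) = 0.086930
  y ← 0.508724 + (0.43/6)·(k1 + 2k2 + 2k3 + k4) = 0.460721
y(0.86) ≈ 0.4607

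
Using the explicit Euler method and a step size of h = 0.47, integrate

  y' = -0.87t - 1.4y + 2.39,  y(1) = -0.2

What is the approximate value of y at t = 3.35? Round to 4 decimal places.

Euler: y_{n+1} = y_n + h·f(t_n, y_n).
t=1.000000, y=-0.200000: f=1.800000 → y ← -0.200000 + 0.47·1.800000 = 0.646000
t=1.470000, y=0.646000: f=0.206700 → y ← 0.646000 + 0.47·0.206700 = 0.743149
t=1.940000, y=0.743149: f=-0.338209 → y ← 0.743149 + 0.47·(-0.338209) = 0.584191
t=2.410000, y=0.584191: f=-0.524567 → y ← 0.584191 + 0.47·(-0.524567) = 0.337644
t=2.880000, y=0.337644: f=-0.588302 → y ← 0.337644 + 0.47·(-0.588302) = 0.061142
y(3.35) ≈ 0.0611

0.0611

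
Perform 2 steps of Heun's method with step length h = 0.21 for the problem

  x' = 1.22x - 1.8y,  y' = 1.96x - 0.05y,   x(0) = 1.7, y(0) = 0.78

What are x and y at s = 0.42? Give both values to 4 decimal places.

Heun on (x,y): k1 = f(s_n, state_n); k2 = f(s_n + h, state_n + h·k1); state_{n+1} = state_n + (h/2)·(k1 + k2).
0.000000: (1.700000, 0.780000)
  k1 = (0.670000, 3.293000)
  predictor → (1.840700, 1.471530)
  k2 = (-0.403100, 3.534195)
  → (1.728024, 1.496856)
0.210000: (1.728024, 1.496856)
  k1 = (-0.586150, 3.312085)
  predictor → (1.604933, 2.192393)
  k2 = (-1.988290, 3.036049)
  → (1.457708, 2.163410)
(x(0.42), y(0.42)) ≈ (1.4577, 2.1634)

1.4577, 2.1634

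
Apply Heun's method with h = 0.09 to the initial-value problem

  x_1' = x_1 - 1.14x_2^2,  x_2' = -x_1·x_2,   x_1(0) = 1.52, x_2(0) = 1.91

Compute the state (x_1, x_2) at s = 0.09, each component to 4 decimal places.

Heun on (x_1,x_2): k1 = f(s_n, state_n); k2 = f(s_n + h, state_n + h·k1); state_{n+1} = state_n + (h/2)·(k1 + k2).
0.000000: (1.520000, 1.910000)
  k1 = (-2.638834, -2.903200)
  predictor → (1.282505, 1.648712)
  k2 = (-1.816301, -2.114481)
  → (1.319519, 1.684204)
(x_1(0.09), x_2(0.09)) ≈ (1.3195, 1.6842)

1.3195, 1.6842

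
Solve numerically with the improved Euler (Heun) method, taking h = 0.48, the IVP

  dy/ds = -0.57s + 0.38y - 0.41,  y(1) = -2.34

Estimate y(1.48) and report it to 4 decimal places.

-3.3847

Heun: k1 = f(s_n, y_n); k2 = f(s_n + h, y_n + h·k1); y_{n+1} = y_n + (h/2)·(k1 + k2).
s=1.000000, y=-2.340000:
  k1 = f(1.000000, -2.340000) = -1.869200
  k2 = f(1.480000, -3.237216) = -2.483742
  y ← -2.340000 + (0.48/2)·(-1.869200 + (-2.483742)) = -3.384706
y(1.48) ≈ -3.3847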